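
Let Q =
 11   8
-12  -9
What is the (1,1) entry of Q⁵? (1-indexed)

731

tr Q = 2 and det Q = -3, so the characteristic polynomial is λ² − (2)λ + (-3) with roots 3 and -1.
Eigenvectors give P = [[-1, -2], [1, 3]] with P⁻¹ = [[-3, -2], [1, 1]], and Q = P·diag(3, -1)·P⁻¹.
Then Q⁵ = P·diag(243, -1)·P⁻¹ = [[-243, 2], [243, -3]] · [[-3, -2], [1, 1]] = [[731, 488], [-732, -489]].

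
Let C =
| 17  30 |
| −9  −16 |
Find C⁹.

[[3077, 5130], [−1539, −2566]]

tr C = 1 and det C = −2, so the characteristic polynomial is λ² − (1)λ + (−2) with roots −1 and 2.
Eigenvectors give P = [[−5, 2], [3, −1]] with P⁻¹ = [[1, 2], [3, 5]], and C = P·diag(−1, 2)·P⁻¹.
Then C⁹ = P·diag(−1, 512)·P⁻¹ = [[5, 1024], [−3, −512]] · [[1, 2], [3, 5]] = [[3077, 5130], [−1539, −2566]].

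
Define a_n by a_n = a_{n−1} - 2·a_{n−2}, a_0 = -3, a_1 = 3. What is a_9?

With companion matrix B = [[1, -2], [1, 0]], [a_n, a_{n−1}]ᵀ = B·[a_{n−1}, a_{n−2}]ᵀ, so [a_9, a_8]ᵀ = B⁸·[a_1, a_0]ᵀ.
B⁸ = [[-17, 6], [-3, -14]], giving [a_9, a_8]ᵀ = [[-69], [33]].

-69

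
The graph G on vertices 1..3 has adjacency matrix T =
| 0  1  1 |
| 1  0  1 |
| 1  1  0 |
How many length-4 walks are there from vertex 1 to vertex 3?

5

The number of length-4 walks from vertex 1 to vertex 3 is entry (1,3) of T⁴, where T is the adjacency matrix.
T² = [[2, 1, 1], [1, 2, 1], [1, 1, 2]]
T³ = [[2, 3, 3], [3, 2, 3], [3, 3, 2]]
T⁴ = [[6, 5, 5], [5, 6, 5], [5, 5, 6]]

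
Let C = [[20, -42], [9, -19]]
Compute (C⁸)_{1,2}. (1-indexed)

-3570

tr C = 1 and det C = -2, so the characteristic polynomial is λ² − (1)λ + (-2) with roots -1 and 2.
Eigenvectors give P = [[2, -7], [1, -3]] with P⁻¹ = [[-3, 7], [-1, 2]], and C = P·diag(-1, 2)·P⁻¹.
Then C⁸ = P·diag(1, 256)·P⁻¹ = [[2, -1792], [1, -768]] · [[-3, 7], [-1, 2]] = [[1786, -3570], [765, -1529]].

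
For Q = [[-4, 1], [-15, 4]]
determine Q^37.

Q² = I (check: tr Q = 0 and det Q = -1), so Q^37 = Q since 37 is odd.

[[-4, 1], [-15, 4]]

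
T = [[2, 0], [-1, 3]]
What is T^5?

[[32, 0], [-211, 243]]

tr T = 5 and det T = 6, so the characteristic polynomial is λ² − (5)λ + (6) with roots 3 and 2.
Eigenvectors give P = [[0, -1], [-1, -1]] with P⁻¹ = [[1, -1], [-1, 0]], and T = P·diag(3, 2)·P⁻¹.
Then T^5 = P·diag(243, 32)·P⁻¹ = [[0, -32], [-243, -32]] · [[1, -1], [-1, 0]] = [[32, 0], [-211, 243]].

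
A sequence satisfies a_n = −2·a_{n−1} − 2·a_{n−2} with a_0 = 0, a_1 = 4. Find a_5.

−16

With companion matrix M = [[−2, −2], [1, 0]], [a_n, a_{n−1}]ᵀ = M·[a_{n−1}, a_{n−2}]ᵀ, so [a_5, a_4]ᵀ = M⁴·[a_1, a_0]ᵀ.
M⁴ = [[−4, 0], [0, −4]], giving [a_5, a_4]ᵀ = [[−16], [0]].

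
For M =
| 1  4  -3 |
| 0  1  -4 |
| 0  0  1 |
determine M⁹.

[[1, 36, -603], [0, 1, -36], [0, 0, 1]]

M = I + N where N = [[0, 4, -3], [0, 0, -4], [0, 0, 0]] is strictly upper-triangular, so N³ = 0.
(I + N)⁹ = I + 9·N + 36·N² = [[1, 36, -603], [0, 1, -36], [0, 0, 1]].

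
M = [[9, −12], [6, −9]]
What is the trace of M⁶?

tr M = 0 and det M = −9, so the characteristic polynomial is λ² − (0)λ + (−9) with roots −3 and 3.
Eigenvectors give P = [[1, −2], [1, −1]] with P⁻¹ = [[−1, 2], [−1, 1]], and M = P·diag(−3, 3)·P⁻¹.
Then M⁶ = P·diag(729, 729)·P⁻¹ = [[729, −1458], [729, −729]] · [[−1, 2], [−1, 1]] = [[729, 0], [0, 729]].

1458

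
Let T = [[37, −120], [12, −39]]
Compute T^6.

[[−6551, 21840], [−2184, 7281]]

tr T = −2 and det T = −3, so the characteristic polynomial is λ² − (−2)λ + (−3) with roots −3 and 1.
Eigenvectors give P = [[3, −10], [1, −3]] with P⁻¹ = [[−3, 10], [−1, 3]], and T = P·diag(−3, 1)·P⁻¹.
Then T^6 = P·diag(729, 1)·P⁻¹ = [[2187, −10], [729, −3]] · [[−3, 10], [−1, 3]] = [[−6551, 21840], [−2184, 7281]].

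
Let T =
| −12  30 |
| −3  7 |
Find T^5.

tr T = −5 and det T = 6, so the characteristic polynomial is λ² − (−5)λ + (6) with roots −3 and −2.
Eigenvectors give P = [[10, 3], [3, 1]] with P⁻¹ = [[1, −3], [−3, 10]], and T = P·diag(−3, −2)·P⁻¹.
Then T^5 = P·diag(−243, −32)·P⁻¹ = [[−2430, −96], [−729, −32]] · [[1, −3], [−3, 10]] = [[−2142, 6330], [−633, 1867]].

[[−2142, 6330], [−633, 1867]]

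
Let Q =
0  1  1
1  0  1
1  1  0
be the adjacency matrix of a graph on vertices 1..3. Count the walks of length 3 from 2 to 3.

The number of length-3 walks from vertex 2 to vertex 3 is entry (2,3) of Q^3, where Q is the adjacency matrix.
Q^2 = [[2, 1, 1], [1, 2, 1], [1, 1, 2]]
Q^3 = [[2, 3, 3], [3, 2, 3], [3, 3, 2]]

3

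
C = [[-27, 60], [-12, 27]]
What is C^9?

[[-177147, 393660], [-78732, 177147]]

tr C = 0 and det C = -9, so the characteristic polynomial is λ² − (0)λ + (-9) with roots -3 and 3.
Eigenvectors give P = [[5, 2], [2, 1]] with P⁻¹ = [[1, -2], [-2, 5]], and C = P·diag(-3, 3)·P⁻¹.
Then C^9 = P·diag(-19683, 19683)·P⁻¹ = [[-98415, 39366], [-39366, 19683]] · [[1, -2], [-2, 5]] = [[-177147, 393660], [-78732, 177147]].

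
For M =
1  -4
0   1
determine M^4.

[[1, -16], [0, 1]]

M = I + N where N = [[0, -4], [0, 0]] is strictly upper-triangular, so N^2 = 0.
(I + N)^4 = I + 4·N = [[1, -16], [0, 1]].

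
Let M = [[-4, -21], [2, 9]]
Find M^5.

[[-1234, -4431], [422, 1509]]

tr M = 5 and det M = 6, so the characteristic polynomial is λ² − (5)λ + (6) with roots 2 and 3.
Eigenvectors give P = [[7, -3], [-2, 1]] with P⁻¹ = [[1, 3], [2, 7]], and M = P·diag(2, 3)·P⁻¹.
Then M^5 = P·diag(32, 243)·P⁻¹ = [[224, -729], [-64, 243]] · [[1, 3], [2, 7]] = [[-1234, -4431], [422, 1509]].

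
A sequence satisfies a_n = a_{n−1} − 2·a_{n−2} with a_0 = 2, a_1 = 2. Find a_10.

46

With companion matrix M = [[1, −2], [1, 0]], [a_n, a_{n−1}]ᵀ = M·[a_{n−1}, a_{n−2}]ᵀ, so [a_10, a_9]ᵀ = M⁹·[a_1, a_0]ᵀ.
M⁹ = [[−11, 34], [−17, 6]], giving [a_10, a_9]ᵀ = [[46], [−22]].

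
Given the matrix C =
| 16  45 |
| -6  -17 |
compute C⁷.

tr C = -1 and det C = -2, so the characteristic polynomial is λ² − (-1)λ + (-2) with roots -2 and 1.
Eigenvectors give P = [[5, -3], [-2, 1]] with P⁻¹ = [[-1, -3], [-2, -5]], and C = P·diag(-2, 1)·P⁻¹.
Then C⁷ = P·diag(-128, 1)·P⁻¹ = [[-640, -3], [256, 1]] · [[-1, -3], [-2, -5]] = [[646, 1935], [-258, -773]].

[[646, 1935], [-258, -773]]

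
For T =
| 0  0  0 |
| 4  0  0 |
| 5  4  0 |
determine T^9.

[[0, 0, 0], [0, 0, 0], [0, 0, 0]]

T is strictly triangular, hence nilpotent: T^3 = 0, so T^9 = 0.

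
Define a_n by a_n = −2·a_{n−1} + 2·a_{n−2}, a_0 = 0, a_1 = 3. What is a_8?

With companion matrix M = [[−2, 2], [1, 0]], [a_n, a_{n−1}]ᵀ = M·[a_{n−1}, a_{n−2}]ᵀ, so [a_8, a_7]ᵀ = M⁷·[a_1, a_0]ᵀ.
M⁷ = [[−896, 656], [328, −240]], giving [a_8, a_7]ᵀ = [[−2688], [984]].

−2688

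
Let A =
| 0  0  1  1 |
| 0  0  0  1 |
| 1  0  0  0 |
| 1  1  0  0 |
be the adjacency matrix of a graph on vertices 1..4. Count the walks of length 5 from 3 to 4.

0

The number of length-5 walks from vertex 3 to vertex 4 is entry (3,4) of A⁵, where A is the adjacency matrix.
A² = [[2, 1, 0, 0], [1, 1, 0, 0], [0, 0, 1, 1], [0, 0, 1, 2]]
A³ = [[0, 0, 2, 3], [0, 0, 1, 2], [2, 1, 0, 0], [3, 2, 0, 0]]
A⁴ = [[5, 3, 0, 0], [3, 2, 0, 0], [0, 0, 2, 3], [0, 0, 3, 5]]
A⁵ = [[0, 0, 5, 8], [0, 0, 3, 5], [5, 3, 0, 0], [8, 5, 0, 0]]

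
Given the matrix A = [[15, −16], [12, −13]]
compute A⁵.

tr A = 2 and det A = −3, so the characteristic polynomial is λ² − (2)λ + (−3) with roots −1 and 3.
Eigenvectors give P = [[1, 4], [1, 3]] with P⁻¹ = [[−3, 4], [1, −1]], and A = P·diag(−1, 3)·P⁻¹.
Then A⁵ = P·diag(−1, 243)·P⁻¹ = [[−1, 972], [−1, 729]] · [[−3, 4], [1, −1]] = [[975, −976], [732, −733]].

[[975, −976], [732, −733]]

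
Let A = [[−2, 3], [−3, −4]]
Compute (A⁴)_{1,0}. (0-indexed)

36

A² = [[−5, −18], [18, 7]]
A³ = [[64, 57], [−57, 26]]
A⁴ = [[−299, −36], [36, −275]]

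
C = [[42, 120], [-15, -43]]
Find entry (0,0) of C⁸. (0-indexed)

tr C = -1 and det C = -6, so the characteristic polynomial is λ² − (-1)λ + (-6) with roots -3 and 2.
Eigenvectors give P = [[8, 3], [-3, -1]] with P⁻¹ = [[-1, -3], [3, 8]], and C = P·diag(-3, 2)·P⁻¹.
Then C⁸ = P·diag(6561, 256)·P⁻¹ = [[52488, 768], [-19683, -256]] · [[-1, -3], [3, 8]] = [[-50184, -151320], [18915, 57001]].

-50184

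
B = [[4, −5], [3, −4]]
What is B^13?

[[4, −5], [3, −4]]

B² = I (check: tr B = 0 and det B = −1), so B^13 = B since 13 is odd.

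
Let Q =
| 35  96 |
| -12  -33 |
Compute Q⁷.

[[19691, 52512], [-6564, -17505]]

tr Q = 2 and det Q = -3, so the characteristic polynomial is λ² − (2)λ + (-3) with roots -1 and 3.
Eigenvectors give P = [[-8, -3], [3, 1]] with P⁻¹ = [[1, 3], [-3, -8]], and Q = P·diag(-1, 3)·P⁻¹.
Then Q⁷ = P·diag(-1, 2187)·P⁻¹ = [[8, -6561], [-3, 2187]] · [[1, 3], [-3, -8]] = [[19691, 52512], [-6564, -17505]].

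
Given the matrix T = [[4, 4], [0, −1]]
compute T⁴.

[[256, 204], [0, 1]]

T² = [[16, 12], [0, 1]]
T³ = [[64, 52], [0, −1]]
T⁴ = [[256, 204], [0, 1]]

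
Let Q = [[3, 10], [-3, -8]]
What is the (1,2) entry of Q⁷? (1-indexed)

20590

tr Q = -5 and det Q = 6, so the characteristic polynomial is λ² − (-5)λ + (6) with roots -2 and -3.
Eigenvectors give P = [[2, 5], [-1, -3]] with P⁻¹ = [[3, 5], [-1, -2]], and Q = P·diag(-2, -3)·P⁻¹.
Then Q⁷ = P·diag(-128, -2187)·P⁻¹ = [[-256, -10935], [128, 6561]] · [[3, 5], [-1, -2]] = [[10167, 20590], [-6177, -12482]].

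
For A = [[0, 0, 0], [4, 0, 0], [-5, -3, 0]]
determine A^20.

A is strictly triangular, hence nilpotent: A^3 = 0, so A^20 = 0.

[[0, 0, 0], [0, 0, 0], [0, 0, 0]]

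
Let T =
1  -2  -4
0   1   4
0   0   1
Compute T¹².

[[1, -24, -576], [0, 1, 48], [0, 0, 1]]

T = I + N where N = [[0, -2, -4], [0, 0, 4], [0, 0, 0]] is strictly upper-triangular, so N³ = 0.
(I + N)¹² = I + 12·N + 66·N² = [[1, -24, -576], [0, 1, 48], [0, 0, 1]].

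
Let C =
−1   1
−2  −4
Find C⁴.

tr C = −5 and det C = 6, so the characteristic polynomial is λ² − (−5)λ + (6) with roots −2 and −3.
Eigenvectors give P = [[−1, −1], [1, 2]] with P⁻¹ = [[−2, −1], [1, 1]], and C = P·diag(−2, −3)·P⁻¹.
Then C⁴ = P·diag(16, 81)·P⁻¹ = [[−16, −81], [16, 162]] · [[−2, −1], [1, 1]] = [[−49, −65], [130, 146]].

[[−49, −65], [130, 146]]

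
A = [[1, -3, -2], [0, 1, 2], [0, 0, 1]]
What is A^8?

[[1, -24, -184], [0, 1, 16], [0, 0, 1]]

A = I + N where N = [[0, -3, -2], [0, 0, 2], [0, 0, 0]] is strictly upper-triangular, so N^3 = 0.
(I + N)^8 = I + 8·N + 28·N^2 = [[1, -24, -184], [0, 1, 16], [0, 0, 1]].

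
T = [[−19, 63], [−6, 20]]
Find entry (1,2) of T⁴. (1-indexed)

315

tr T = 1 and det T = −2, so the characteristic polynomial is λ² − (1)λ + (−2) with roots 2 and −1.
Eigenvectors give P = [[3, 7], [1, 2]] with P⁻¹ = [[−2, 7], [1, −3]], and T = P·diag(2, −1)·P⁻¹.
Then T⁴ = P·diag(16, 1)·P⁻¹ = [[48, 7], [16, 2]] · [[−2, 7], [1, −3]] = [[−89, 315], [−30, 106]].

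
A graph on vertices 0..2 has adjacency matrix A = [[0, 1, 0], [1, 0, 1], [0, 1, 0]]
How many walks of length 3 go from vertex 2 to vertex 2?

The number of length-3 walks from vertex 2 to vertex 2 is entry (2,2) of A³, where A is the adjacency matrix.
A² = [[1, 0, 1], [0, 2, 0], [1, 0, 1]]
A³ = [[0, 2, 0], [2, 0, 2], [0, 2, 0]]

0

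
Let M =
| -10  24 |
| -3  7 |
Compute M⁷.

tr M = -3 and det M = 2, so the characteristic polynomial is λ² − (-3)λ + (2) with roots -1 and -2.
Eigenvectors give P = [[-8, 3], [-3, 1]] with P⁻¹ = [[1, -3], [3, -8]], and M = P·diag(-1, -2)·P⁻¹.
Then M⁷ = P·diag(-1, -128)·P⁻¹ = [[8, -384], [3, -128]] · [[1, -3], [3, -8]] = [[-1144, 3048], [-381, 1015]].

[[-1144, 3048], [-381, 1015]]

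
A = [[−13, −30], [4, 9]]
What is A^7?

tr A = −4 and det A = 3, so the characteristic polynomial is λ² − (−4)λ + (3) with roots −1 and −3.
Eigenvectors give P = [[−5, −3], [2, 1]] with P⁻¹ = [[1, 3], [−2, −5]], and A = P·diag(−1, −3)·P⁻¹.
Then A^7 = P·diag(−1, −2187)·P⁻¹ = [[5, 6561], [−2, −2187]] · [[1, 3], [−2, −5]] = [[−13117, −32790], [4372, 10929]].

[[−13117, −32790], [4372, 10929]]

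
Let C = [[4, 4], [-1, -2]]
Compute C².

[[12, 8], [-2, 0]]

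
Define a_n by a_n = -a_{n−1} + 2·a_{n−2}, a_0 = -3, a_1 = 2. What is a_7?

212

With companion matrix M = [[-1, 2], [1, 0]], [a_n, a_{n−1}]ᵀ = M·[a_{n−1}, a_{n−2}]ᵀ, so [a_7, a_6]ᵀ = M^6·[a_1, a_0]ᵀ.
M^6 = [[43, -42], [-21, 22]], giving [a_7, a_6]ᵀ = [[212], [-108]].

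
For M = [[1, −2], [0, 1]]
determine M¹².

[[1, −24], [0, 1]]

M = I + N where N = [[0, −2], [0, 0]] is strictly upper-triangular, so N² = 0.
(I + N)¹² = I + 12·N = [[1, −24], [0, 1]].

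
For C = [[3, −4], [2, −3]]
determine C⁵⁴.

[[1, 0], [0, 1]]

C² = I (check: tr C = 0 and det C = −1), so C⁵⁴ = I since 54 is even.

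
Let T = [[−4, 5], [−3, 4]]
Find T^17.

[[−4, 5], [−3, 4]]

T² = I (check: tr T = 0 and det T = −1), so T^17 = T since 17 is odd.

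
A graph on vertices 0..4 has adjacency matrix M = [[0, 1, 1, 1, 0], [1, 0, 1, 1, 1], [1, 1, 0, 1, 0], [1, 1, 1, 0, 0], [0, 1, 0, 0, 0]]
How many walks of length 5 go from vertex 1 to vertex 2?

72

The number of length-5 walks from vertex 1 to vertex 2 is entry (1,2) of M⁵, where M is the adjacency matrix.
M² = [[3, 2, 2, 2, 1], [2, 4, 2, 2, 0], [2, 2, 3, 2, 1], [2, 2, 2, 3, 1], [1, 0, 1, 1, 1]]
M³ = [[6, 8, 7, 7, 2], [8, 6, 8, 8, 4], [7, 8, 6, 7, 2], [7, 8, 7, 6, 2], [2, 4, 2, 2, 0]]
M⁴ = [[22, 22, 21, 21, 8], [22, 28, 22, 22, 6], [21, 22, 22, 21, 8], [21, 22, 21, 22, 8], [8, 6, 8, 8, 4]]
M⁵ = [[64, 72, 65, 65, 22], [72, 72, 72, 72, 28], [65, 72, 64, 65, 22], [65, 72, 65, 64, 22], [22, 28, 22, 22, 6]]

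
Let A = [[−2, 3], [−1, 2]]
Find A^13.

A² = I (check: tr A = 0 and det A = −1), so A^13 = A since 13 is odd.

[[−2, 3], [−1, 2]]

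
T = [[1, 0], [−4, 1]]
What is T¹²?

[[1, 0], [−48, 1]]

T = I + N where N = [[0, 0], [−4, 0]] is strictly lower-triangular, so N² = 0.
(I + N)¹² = I + 12·N = [[1, 0], [−48, 1]].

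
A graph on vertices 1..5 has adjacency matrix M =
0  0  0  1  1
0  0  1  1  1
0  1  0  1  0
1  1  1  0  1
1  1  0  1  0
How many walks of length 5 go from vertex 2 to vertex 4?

58

The number of length-5 walks from vertex 2 to vertex 4 is entry (2,4) of M⁵, where M is the adjacency matrix.
M² = [[2, 2, 1, 1, 1], [2, 3, 1, 2, 1], [1, 1, 2, 1, 2], [1, 2, 1, 4, 2], [1, 1, 2, 2, 3]]
M³ = [[2, 3, 3, 6, 5], [3, 4, 5, 7, 7], [3, 5, 2, 6, 3], [6, 7, 6, 6, 7], [5, 7, 3, 7, 4]]
M⁴ = [[11, 14, 9, 13, 11], [14, 19, 11, 19, 14], [9, 11, 11, 13, 14], [13, 19, 13, 26, 19], [11, 14, 14, 19, 19]]
M⁵ = [[24, 33, 27, 45, 38], [33, 44, 38, 58, 52], [27, 38, 24, 45, 33], [45, 58, 45, 64, 58], [38, 52, 33, 58, 44]]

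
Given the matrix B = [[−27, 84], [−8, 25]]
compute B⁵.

tr B = −2 and det B = −3, so the characteristic polynomial is λ² − (−2)λ + (−3) with roots −3 and 1.
Eigenvectors give P = [[−7, −3], [−2, −1]] with P⁻¹ = [[−1, 3], [2, −7]], and B = P·diag(−3, 1)·P⁻¹.
Then B⁵ = P·diag(−243, 1)·P⁻¹ = [[1701, −3], [486, −1]] · [[−1, 3], [2, −7]] = [[−1707, 5124], [−488, 1465]].

[[−1707, 5124], [−488, 1465]]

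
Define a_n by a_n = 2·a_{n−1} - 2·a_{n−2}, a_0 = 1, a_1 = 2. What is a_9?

With companion matrix C = [[2, -2], [1, 0]], [a_n, a_{n−1}]ᵀ = C·[a_{n−1}, a_{n−2}]ᵀ, so [a_9, a_8]ᵀ = C⁸·[a_1, a_0]ᵀ.
C⁸ = [[16, 0], [0, 16]], giving [a_9, a_8]ᵀ = [[32], [16]].

32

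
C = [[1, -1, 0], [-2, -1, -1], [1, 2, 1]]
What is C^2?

[[3, 0, 1], [-1, 1, 0], [-2, -1, -1]]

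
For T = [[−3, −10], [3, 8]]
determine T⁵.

[[−1023, −2110], [633, 1298]]

tr T = 5 and det T = 6, so the characteristic polynomial is λ² − (5)λ + (6) with roots 2 and 3.
Eigenvectors give P = [[−2, −5], [1, 3]] with P⁻¹ = [[−3, −5], [1, 2]], and T = P·diag(2, 3)·P⁻¹.
Then T⁵ = P·diag(32, 243)·P⁻¹ = [[−64, −1215], [32, 729]] · [[−3, −5], [1, 2]] = [[−1023, −2110], [633, 1298]].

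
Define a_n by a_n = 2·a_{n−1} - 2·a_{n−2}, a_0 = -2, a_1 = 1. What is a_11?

With companion matrix T = [[2, -2], [1, 0]], [a_n, a_{n−1}]ᵀ = T·[a_{n−1}, a_{n−2}]ᵀ, so [a_11, a_10]ᵀ = T¹⁰·[a_1, a_0]ᵀ.
T¹⁰ = [[32, -64], [32, -32]], giving [a_11, a_10]ᵀ = [[160], [96]].

160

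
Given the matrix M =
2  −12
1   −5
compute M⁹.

[[1532, −6132], [511, −2045]]

tr M = −3 and det M = 2, so the characteristic polynomial is λ² − (−3)λ + (2) with roots −1 and −2.
Eigenvectors give P = [[4, 3], [1, 1]] with P⁻¹ = [[1, −3], [−1, 4]], and M = P·diag(−1, −2)·P⁻¹.
Then M⁹ = P·diag(−1, −512)·P⁻¹ = [[−4, −1536], [−1, −512]] · [[1, −3], [−1, 4]] = [[1532, −6132], [511, −2045]].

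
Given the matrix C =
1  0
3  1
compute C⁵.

C = I + N where N = [[0, 0], [3, 0]] is strictly lower-triangular, so N² = 0.
(I + N)⁵ = I + 5·N = [[1, 0], [15, 1]].

[[1, 0], [15, 1]]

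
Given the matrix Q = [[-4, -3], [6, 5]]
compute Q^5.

tr Q = 1 and det Q = -2, so the characteristic polynomial is λ² − (1)λ + (-2) with roots 2 and -1.
Eigenvectors give P = [[1, 1], [-2, -1]] with P⁻¹ = [[-1, -1], [2, 1]], and Q = P·diag(2, -1)·P⁻¹.
Then Q^5 = P·diag(32, -1)·P⁻¹ = [[32, -1], [-64, 1]] · [[-1, -1], [2, 1]] = [[-34, -33], [66, 65]].

[[-34, -33], [66, 65]]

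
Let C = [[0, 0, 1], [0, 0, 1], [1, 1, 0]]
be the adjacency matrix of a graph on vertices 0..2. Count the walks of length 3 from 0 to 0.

The number of length-3 walks from vertex 0 to vertex 0 is entry (0,0) of C³, where C is the adjacency matrix.
C² = [[1, 1, 0], [1, 1, 0], [0, 0, 2]]
C³ = [[0, 0, 2], [0, 0, 2], [2, 2, 0]]

0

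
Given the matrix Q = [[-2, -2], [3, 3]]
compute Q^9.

[[-2, -2], [3, 3]]

Q² = Q (a projection; rank 1, trace 1), so Q^9 = Q.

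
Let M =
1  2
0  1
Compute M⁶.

[[1, 12], [0, 1]]

M = I + N where N = [[0, 2], [0, 0]] is strictly upper-triangular, so N² = 0.
(I + N)⁶ = I + 6·N = [[1, 12], [0, 1]].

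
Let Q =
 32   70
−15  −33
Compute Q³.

[[218, 490], [−105, −237]]

tr Q = −1 and det Q = −6, so the characteristic polynomial is λ² − (−1)λ + (−6) with roots −3 and 2.
Eigenvectors give P = [[−2, 7], [1, −3]] with P⁻¹ = [[3, 7], [1, 2]], and Q = P·diag(−3, 2)·P⁻¹.
Then Q³ = P·diag(−27, 8)·P⁻¹ = [[54, 56], [−27, −24]] · [[3, 7], [1, 2]] = [[218, 490], [−105, −237]].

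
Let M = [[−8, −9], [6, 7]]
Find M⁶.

[[190, 189], [−126, −125]]

tr M = −1 and det M = −2, so the characteristic polynomial is λ² − (−1)λ + (−2) with roots −2 and 1.
Eigenvectors give P = [[−3, 1], [2, −1]] with P⁻¹ = [[−1, −1], [−2, −3]], and M = P·diag(−2, 1)·P⁻¹.
Then M⁶ = P·diag(64, 1)·P⁻¹ = [[−192, 1], [128, −1]] · [[−1, −1], [−2, −3]] = [[190, 189], [−126, −125]].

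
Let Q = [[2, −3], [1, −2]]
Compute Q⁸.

[[1, 0], [0, 1]]

Q² = I (check: tr Q = 0 and det Q = −1), so Q⁸ = I since 8 is even.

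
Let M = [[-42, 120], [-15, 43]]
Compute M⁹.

[[-162072, 484680], [-60585, 181243]]

tr M = 1 and det M = -6, so the characteristic polynomial is λ² − (1)λ + (-6) with roots 3 and -2.
Eigenvectors give P = [[-8, -3], [-3, -1]] with P⁻¹ = [[1, -3], [-3, 8]], and M = P·diag(3, -2)·P⁻¹.
Then M⁹ = P·diag(19683, -512)·P⁻¹ = [[-157464, 1536], [-59049, 512]] · [[1, -3], [-3, 8]] = [[-162072, 484680], [-60585, 181243]].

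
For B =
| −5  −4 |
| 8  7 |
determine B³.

[[−29, −28], [56, 55]]

tr B = 2 and det B = −3, so the characteristic polynomial is λ² − (2)λ + (−3) with roots 3 and −1.
Eigenvectors give P = [[−1, −1], [2, 1]] with P⁻¹ = [[1, 1], [−2, −1]], and B = P·diag(3, −1)·P⁻¹.
Then B³ = P·diag(27, −1)·P⁻¹ = [[−27, 1], [54, −1]] · [[1, 1], [−2, −1]] = [[−29, −28], [56, 55]].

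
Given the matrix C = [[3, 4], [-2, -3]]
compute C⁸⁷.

[[3, 4], [-2, -3]]

C² = I (check: tr C = 0 and det C = -1), so C⁸⁷ = C since 87 is odd.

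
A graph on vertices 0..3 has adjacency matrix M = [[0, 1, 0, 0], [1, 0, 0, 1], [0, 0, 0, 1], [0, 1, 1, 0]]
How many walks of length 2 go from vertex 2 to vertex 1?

1

The number of length-2 walks from vertex 2 to vertex 1 is entry (2,1) of M^2, where M is the adjacency matrix.
M^2 = [[1, 0, 0, 1], [0, 2, 1, 0], [0, 1, 1, 0], [1, 0, 0, 2]]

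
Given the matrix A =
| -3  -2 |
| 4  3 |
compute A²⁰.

[[1, 0], [0, 1]]

A² = I (check: tr A = 0 and det A = -1), so A²⁰ = I since 20 is even.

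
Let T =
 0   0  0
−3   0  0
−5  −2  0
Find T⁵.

[[0, 0, 0], [0, 0, 0], [0, 0, 0]]

T is strictly triangular, hence nilpotent: T³ = 0, so T⁵ = 0.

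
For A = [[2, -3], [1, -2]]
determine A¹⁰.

[[1, 0], [0, 1]]

A² = I (check: tr A = 0 and det A = -1), so A¹⁰ = I since 10 is even.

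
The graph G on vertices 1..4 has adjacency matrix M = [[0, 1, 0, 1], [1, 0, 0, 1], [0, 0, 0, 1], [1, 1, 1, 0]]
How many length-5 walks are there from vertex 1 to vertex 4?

17

The number of length-5 walks from vertex 1 to vertex 4 is entry (1,4) of M^5, where M is the adjacency matrix.
M^2 = [[2, 1, 1, 1], [1, 2, 1, 1], [1, 1, 1, 0], [1, 1, 0, 3]]
M^3 = [[2, 3, 1, 4], [3, 2, 1, 4], [1, 1, 0, 3], [4, 4, 3, 2]]
M^4 = [[7, 6, 4, 6], [6, 7, 4, 6], [4, 4, 3, 2], [6, 6, 2, 11]]
M^5 = [[12, 13, 6, 17], [13, 12, 6, 17], [6, 6, 2, 11], [17, 17, 11, 14]]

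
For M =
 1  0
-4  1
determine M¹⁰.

M = I + N where N = [[0, 0], [-4, 0]] is strictly lower-triangular, so N² = 0.
(I + N)¹⁰ = I + 10·N = [[1, 0], [-40, 1]].

[[1, 0], [-40, 1]]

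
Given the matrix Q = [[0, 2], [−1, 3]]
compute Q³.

[[−6, 14], [−7, 15]]

tr Q = 3 and det Q = 2, so the characteristic polynomial is λ² − (3)λ + (2) with roots 2 and 1.
Eigenvectors give P = [[1, 2], [1, 1]] with P⁻¹ = [[−1, 2], [1, −1]], and Q = P·diag(2, 1)·P⁻¹.
Then Q³ = P·diag(8, 1)·P⁻¹ = [[8, 2], [8, 1]] · [[−1, 2], [1, −1]] = [[−6, 14], [−7, 15]].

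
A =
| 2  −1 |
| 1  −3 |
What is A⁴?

[[8, 11], [−11, 63]]

A² = [[3, 1], [−1, 8]]
A³ = [[7, −6], [6, −23]]
A⁴ = [[8, 11], [−11, 63]]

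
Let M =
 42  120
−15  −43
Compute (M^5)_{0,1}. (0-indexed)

tr M = −1 and det M = −6, so the characteristic polynomial is λ² − (−1)λ + (−6) with roots 2 and −3.
Eigenvectors give P = [[−3, −8], [1, 3]] with P⁻¹ = [[−3, −8], [1, 3]], and M = P·diag(2, −3)·P⁻¹.
Then M^5 = P·diag(32, −243)·P⁻¹ = [[−96, 1944], [32, −729]] · [[−3, −8], [1, 3]] = [[2232, 6600], [−825, −2443]].

6600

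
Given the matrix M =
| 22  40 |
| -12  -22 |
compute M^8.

tr M = 0 and det M = -4, so the characteristic polynomial is λ² − (0)λ + (-4) with roots -2 and 2.
Eigenvectors give P = [[-5, 2], [3, -1]] with P⁻¹ = [[1, 2], [3, 5]], and M = P·diag(-2, 2)·P⁻¹.
Then M^8 = P·diag(256, 256)·P⁻¹ = [[-1280, 512], [768, -256]] · [[1, 2], [3, 5]] = [[256, 0], [0, 256]].

[[256, 0], [0, 256]]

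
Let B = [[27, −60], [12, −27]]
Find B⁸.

[[6561, 0], [0, 6561]]

tr B = 0 and det B = −9, so the characteristic polynomial is λ² − (0)λ + (−9) with roots 3 and −3.
Eigenvectors give P = [[5, 2], [2, 1]] with P⁻¹ = [[1, −2], [−2, 5]], and B = P·diag(3, −3)·P⁻¹.
Then B⁸ = P·diag(6561, 6561)·P⁻¹ = [[32805, 13122], [13122, 6561]] · [[1, −2], [−2, 5]] = [[6561, 0], [0, 6561]].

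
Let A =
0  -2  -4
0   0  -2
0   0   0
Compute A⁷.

[[0, 0, 0], [0, 0, 0], [0, 0, 0]]

A is strictly triangular, hence nilpotent: A³ = 0, so A⁷ = 0.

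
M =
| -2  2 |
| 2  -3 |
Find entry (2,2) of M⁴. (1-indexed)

M² = [[8, -10], [-10, 13]]
M³ = [[-36, 46], [46, -59]]
M⁴ = [[164, -210], [-210, 269]]

269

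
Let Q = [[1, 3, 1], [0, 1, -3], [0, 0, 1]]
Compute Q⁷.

Q = I + N where N = [[0, 3, 1], [0, 0, -3], [0, 0, 0]] is strictly upper-triangular, so N³ = 0.
(I + N)⁷ = I + 7·N + 21·N² = [[1, 21, -182], [0, 1, -21], [0, 0, 1]].

[[1, 21, -182], [0, 1, -21], [0, 0, 1]]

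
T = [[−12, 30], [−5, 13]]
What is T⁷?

tr T = 1 and det T = −6, so the characteristic polynomial is λ² − (1)λ + (−6) with roots 3 and −2.
Eigenvectors give P = [[2, 3], [1, 1]] with P⁻¹ = [[−1, 3], [1, −2]], and T = P·diag(3, −2)·P⁻¹.
Then T⁷ = P·diag(2187, −128)·P⁻¹ = [[4374, −384], [2187, −128]] · [[−1, 3], [1, −2]] = [[−4758, 13890], [−2315, 6817]].

[[−4758, 13890], [−2315, 6817]]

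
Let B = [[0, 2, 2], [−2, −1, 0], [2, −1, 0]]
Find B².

[[0, −4, 0], [2, −3, −4], [2, 5, 4]]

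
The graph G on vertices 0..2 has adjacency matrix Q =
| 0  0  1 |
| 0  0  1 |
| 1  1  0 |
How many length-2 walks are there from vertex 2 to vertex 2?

2

The number of length-2 walks from vertex 2 to vertex 2 is entry (2,2) of Q², where Q is the adjacency matrix.
Q² = [[1, 1, 0], [1, 1, 0], [0, 0, 2]]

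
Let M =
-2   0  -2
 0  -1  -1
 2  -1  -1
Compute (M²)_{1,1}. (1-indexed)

0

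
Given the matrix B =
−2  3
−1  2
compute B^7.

B² = I (check: tr B = 0 and det B = −1), so B^7 = B since 7 is odd.

[[−2, 3], [−1, 2]]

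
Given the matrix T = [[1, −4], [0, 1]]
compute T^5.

T = I + N where N = [[0, −4], [0, 0]] is strictly upper-triangular, so N^2 = 0.
(I + N)^5 = I + 5·N = [[1, −20], [0, 1]].

[[1, −20], [0, 1]]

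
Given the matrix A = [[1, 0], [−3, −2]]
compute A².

[[1, 0], [3, 4]]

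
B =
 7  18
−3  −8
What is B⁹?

tr B = −1 and det B = −2, so the characteristic polynomial is λ² − (−1)λ + (−2) with roots −2 and 1.
Eigenvectors give P = [[−2, 3], [1, −1]] with P⁻¹ = [[1, 3], [1, 2]], and B = P·diag(−2, 1)·P⁻¹.
Then B⁹ = P·diag(−512, 1)·P⁻¹ = [[1024, 3], [−512, −1]] · [[1, 3], [1, 2]] = [[1027, 3078], [−513, −1538]].

[[1027, 3078], [−513, −1538]]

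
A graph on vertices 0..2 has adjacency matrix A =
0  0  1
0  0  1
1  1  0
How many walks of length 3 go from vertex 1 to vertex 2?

The number of length-3 walks from vertex 1 to vertex 2 is entry (1,2) of A^3, where A is the adjacency matrix.
A^2 = [[1, 1, 0], [1, 1, 0], [0, 0, 2]]
A^3 = [[0, 0, 2], [0, 0, 2], [2, 2, 0]]

2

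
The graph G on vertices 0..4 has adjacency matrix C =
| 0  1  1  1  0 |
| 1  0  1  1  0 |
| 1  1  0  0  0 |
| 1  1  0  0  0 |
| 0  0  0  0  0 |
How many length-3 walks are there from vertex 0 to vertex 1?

The number of length-3 walks from vertex 0 to vertex 1 is entry (0,1) of C^3, where C is the adjacency matrix.
C^2 = [[3, 2, 1, 1, 0], [2, 3, 1, 1, 0], [1, 1, 2, 2, 0], [1, 1, 2, 2, 0], [0, 0, 0, 0, 0]]
C^3 = [[4, 5, 5, 5, 0], [5, 4, 5, 5, 0], [5, 5, 2, 2, 0], [5, 5, 2, 2, 0], [0, 0, 0, 0, 0]]

5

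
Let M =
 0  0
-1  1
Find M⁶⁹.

M² = M (a projection; rank 1, trace 1), so M⁶⁹ = M.

[[0, 0], [-1, 1]]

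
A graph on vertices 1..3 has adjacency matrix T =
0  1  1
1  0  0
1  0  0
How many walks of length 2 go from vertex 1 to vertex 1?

2

The number of length-2 walks from vertex 1 to vertex 1 is entry (1,1) of T², where T is the adjacency matrix.
T² = [[2, 0, 0], [0, 1, 1], [0, 1, 1]]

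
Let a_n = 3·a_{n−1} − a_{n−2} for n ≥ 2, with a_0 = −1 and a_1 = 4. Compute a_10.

29644

With companion matrix T = [[3, −1], [1, 0]], [a_n, a_{n−1}]ᵀ = T·[a_{n−1}, a_{n−2}]ᵀ, so [a_10, a_9]ᵀ = T⁹·[a_1, a_0]ᵀ.
T⁹ = [[6765, −2584], [2584, −987]], giving [a_10, a_9]ᵀ = [[29644], [11323]].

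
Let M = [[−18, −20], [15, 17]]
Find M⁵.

tr M = −1 and det M = −6, so the characteristic polynomial is λ² − (−1)λ + (−6) with roots 2 and −3.
Eigenvectors give P = [[−1, 4], [1, −3]] with P⁻¹ = [[3, 4], [1, 1]], and M = P·diag(2, −3)·P⁻¹.
Then M⁵ = P·diag(32, −243)·P⁻¹ = [[−32, −972], [32, 729]] · [[3, 4], [1, 1]] = [[−1068, −1100], [825, 857]].

[[−1068, −1100], [825, 857]]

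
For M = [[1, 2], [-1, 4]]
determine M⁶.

tr M = 5 and det M = 6, so the characteristic polynomial is λ² − (5)λ + (6) with roots 2 and 3.
Eigenvectors give P = [[2, -1], [1, -1]] with P⁻¹ = [[1, -1], [1, -2]], and M = P·diag(2, 3)·P⁻¹.
Then M⁶ = P·diag(64, 729)·P⁻¹ = [[128, -729], [64, -729]] · [[1, -1], [1, -2]] = [[-601, 1330], [-665, 1394]].

[[-601, 1330], [-665, 1394]]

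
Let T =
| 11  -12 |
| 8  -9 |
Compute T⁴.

tr T = 2 and det T = -3, so the characteristic polynomial is λ² − (2)λ + (-3) with roots -1 and 3.
Eigenvectors give P = [[1, 3], [1, 2]] with P⁻¹ = [[-2, 3], [1, -1]], and T = P·diag(-1, 3)·P⁻¹.
Then T⁴ = P·diag(1, 81)·P⁻¹ = [[1, 243], [1, 162]] · [[-2, 3], [1, -1]] = [[241, -240], [160, -159]].

[[241, -240], [160, -159]]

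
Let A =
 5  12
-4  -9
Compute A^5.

tr A = -4 and det A = 3, so the characteristic polynomial is λ² − (-4)λ + (3) with roots -1 and -3.
Eigenvectors give P = [[2, 3], [-1, -2]] with P⁻¹ = [[2, 3], [-1, -2]], and A = P·diag(-1, -3)·P⁻¹.
Then A^5 = P·diag(-1, -243)·P⁻¹ = [[-2, -729], [1, 486]] · [[2, 3], [-1, -2]] = [[725, 1452], [-484, -969]].

[[725, 1452], [-484, -969]]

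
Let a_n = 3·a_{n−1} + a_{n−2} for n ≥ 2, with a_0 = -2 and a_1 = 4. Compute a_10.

With companion matrix Q = [[3, 1], [1, 0]], [a_n, a_{n−1}]ᵀ = Q·[a_{n−1}, a_{n−2}]ᵀ, so [a_10, a_9]ᵀ = Q^9·[a_1, a_0]ᵀ.
Q^9 = [[42837, 12970], [12970, 3927]], giving [a_10, a_9]ᵀ = [[145408], [44026]].

145408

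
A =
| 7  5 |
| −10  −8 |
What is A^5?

tr A = −1 and det A = −6, so the characteristic polynomial is λ² − (−1)λ + (−6) with roots −3 and 2.
Eigenvectors give P = [[−1, −1], [2, 1]] with P⁻¹ = [[1, 1], [−2, −1]], and A = P·diag(−3, 2)·P⁻¹.
Then A^5 = P·diag(−243, 32)·P⁻¹ = [[243, −32], [−486, 32]] · [[1, 1], [−2, −1]] = [[307, 275], [−550, −518]].

[[307, 275], [−550, −518]]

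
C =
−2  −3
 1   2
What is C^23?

C² = I (check: tr C = 0 and det C = −1), so C^23 = C since 23 is odd.

[[−2, −3], [1, 2]]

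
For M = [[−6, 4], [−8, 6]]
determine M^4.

[[16, 0], [0, 16]]

tr M = 0 and det M = −4, so the characteristic polynomial is λ² − (0)λ + (−4) with roots −2 and 2.
Eigenvectors give P = [[−1, −1], [−1, −2]] with P⁻¹ = [[−2, 1], [1, −1]], and M = P·diag(−2, 2)·P⁻¹.
Then M^4 = P·diag(16, 16)·P⁻¹ = [[−16, −16], [−16, −32]] · [[−2, 1], [1, −1]] = [[16, 0], [0, 16]].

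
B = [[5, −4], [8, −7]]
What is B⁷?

tr B = −2 and det B = −3, so the characteristic polynomial is λ² − (−2)λ + (−3) with roots 1 and −3.
Eigenvectors give P = [[1, 1], [1, 2]] with P⁻¹ = [[2, −1], [−1, 1]], and B = P·diag(1, −3)·P⁻¹.
Then B⁷ = P·diag(1, −2187)·P⁻¹ = [[1, −2187], [1, −4374]] · [[2, −1], [−1, 1]] = [[2189, −2188], [4376, −4375]].

[[2189, −2188], [4376, −4375]]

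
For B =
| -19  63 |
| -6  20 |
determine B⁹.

[[-3079, 10773], [-1026, 3590]]

tr B = 1 and det B = -2, so the characteristic polynomial is λ² − (1)λ + (-2) with roots 2 and -1.
Eigenvectors give P = [[3, 7], [1, 2]] with P⁻¹ = [[-2, 7], [1, -3]], and B = P·diag(2, -1)·P⁻¹.
Then B⁹ = P·diag(512, -1)·P⁻¹ = [[1536, -7], [512, -2]] · [[-2, 7], [1, -3]] = [[-3079, 10773], [-1026, 3590]].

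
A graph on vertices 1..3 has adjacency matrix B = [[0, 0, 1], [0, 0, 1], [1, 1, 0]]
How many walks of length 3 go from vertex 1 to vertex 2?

The number of length-3 walks from vertex 1 to vertex 2 is entry (1,2) of B³, where B is the adjacency matrix.
B² = [[1, 1, 0], [1, 1, 0], [0, 0, 2]]
B³ = [[0, 0, 2], [0, 0, 2], [2, 2, 0]]

0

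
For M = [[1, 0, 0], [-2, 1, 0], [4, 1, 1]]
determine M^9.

M = I + N where N = [[0, 0, 0], [-2, 0, 0], [4, 1, 0]] is strictly lower-triangular, so N^3 = 0.
(I + N)^9 = I + 9·N + 36·N^2 = [[1, 0, 0], [-18, 1, 0], [-36, 9, 1]].

[[1, 0, 0], [-18, 1, 0], [-36, 9, 1]]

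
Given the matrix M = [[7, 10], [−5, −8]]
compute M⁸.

tr M = −1 and det M = −6, so the characteristic polynomial is λ² − (−1)λ + (−6) with roots −3 and 2.
Eigenvectors give P = [[1, −2], [−1, 1]] with P⁻¹ = [[−1, −2], [−1, −1]], and M = P·diag(−3, 2)·P⁻¹.
Then M⁸ = P·diag(6561, 256)·P⁻¹ = [[6561, −512], [−6561, 256]] · [[−1, −2], [−1, −1]] = [[−6049, −12610], [6305, 12866]].

[[−6049, −12610], [6305, 12866]]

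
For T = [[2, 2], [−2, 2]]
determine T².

[[0, 8], [−8, 0]]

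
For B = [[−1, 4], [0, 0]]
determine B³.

B² = [[1, −4], [0, 0]]
B³ = [[−1, 4], [0, 0]]

[[−1, 4], [0, 0]]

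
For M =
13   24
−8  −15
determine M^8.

[[−19679, −39360], [13120, 26241]]

tr M = −2 and det M = −3, so the characteristic polynomial is λ² − (−2)λ + (−3) with roots −3 and 1.
Eigenvectors give P = [[−3, −2], [2, 1]] with P⁻¹ = [[1, 2], [−2, −3]], and M = P·diag(−3, 1)·P⁻¹.
Then M^8 = P·diag(6561, 1)·P⁻¹ = [[−19683, −2], [13122, 1]] · [[1, 2], [−2, −3]] = [[−19679, −39360], [13120, 26241]].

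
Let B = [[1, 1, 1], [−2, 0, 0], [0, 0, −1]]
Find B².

[[−1, 1, 0], [−2, −2, −2], [0, 0, 1]]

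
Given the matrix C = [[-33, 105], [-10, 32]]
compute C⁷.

[[-16077, 48615], [-4630, 14018]]

tr C = -1 and det C = -6, so the characteristic polynomial is λ² − (-1)λ + (-6) with roots -3 and 2.
Eigenvectors give P = [[7, 3], [2, 1]] with P⁻¹ = [[1, -3], [-2, 7]], and C = P·diag(-3, 2)·P⁻¹.
Then C⁷ = P·diag(-2187, 128)·P⁻¹ = [[-15309, 384], [-4374, 128]] · [[1, -3], [-2, 7]] = [[-16077, 48615], [-4630, 14018]].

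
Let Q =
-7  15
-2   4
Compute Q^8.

[[1531, -3825], [510, -1274]]

tr Q = -3 and det Q = 2, so the characteristic polynomial is λ² − (-3)λ + (2) with roots -1 and -2.
Eigenvectors give P = [[-5, 3], [-2, 1]] with P⁻¹ = [[1, -3], [2, -5]], and Q = P·diag(-1, -2)·P⁻¹.
Then Q^8 = P·diag(1, 256)·P⁻¹ = [[-5, 768], [-2, 256]] · [[1, -3], [2, -5]] = [[1531, -3825], [510, -1274]].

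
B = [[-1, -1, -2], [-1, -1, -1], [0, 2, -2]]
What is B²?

[[2, -2, 7], [2, 0, 5], [-2, -6, 2]]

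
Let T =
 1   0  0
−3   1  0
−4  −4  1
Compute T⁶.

T = I + N where N = [[0, 0, 0], [−3, 0, 0], [−4, −4, 0]] is strictly lower-triangular, so N³ = 0.
(I + N)⁶ = I + 6·N + 15·N² = [[1, 0, 0], [−18, 1, 0], [156, −24, 1]].

[[1, 0, 0], [−18, 1, 0], [156, −24, 1]]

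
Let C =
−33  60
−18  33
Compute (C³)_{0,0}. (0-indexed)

tr C = 0 and det C = −9, so the characteristic polynomial is λ² − (0)λ + (−9) with roots −3 and 3.
Eigenvectors give P = [[−2, 5], [−1, 3]] with P⁻¹ = [[−3, 5], [−1, 2]], and C = P·diag(−3, 3)·P⁻¹.
Then C³ = P·diag(−27, 27)·P⁻¹ = [[54, 135], [27, 81]] · [[−3, 5], [−1, 2]] = [[−297, 540], [−162, 297]].

−297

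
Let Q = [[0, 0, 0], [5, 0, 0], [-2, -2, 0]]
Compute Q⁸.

[[0, 0, 0], [0, 0, 0], [0, 0, 0]]

Q is strictly triangular, hence nilpotent: Q³ = 0, so Q⁸ = 0.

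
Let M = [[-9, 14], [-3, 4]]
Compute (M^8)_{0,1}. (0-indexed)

-88270

tr M = -5 and det M = 6, so the characteristic polynomial is λ² − (-5)λ + (6) with roots -2 and -3.
Eigenvectors give P = [[2, -7], [1, -3]] with P⁻¹ = [[-3, 7], [-1, 2]], and M = P·diag(-2, -3)·P⁻¹.
Then M^8 = P·diag(256, 6561)·P⁻¹ = [[512, -45927], [256, -19683]] · [[-3, 7], [-1, 2]] = [[44391, -88270], [18915, -37574]].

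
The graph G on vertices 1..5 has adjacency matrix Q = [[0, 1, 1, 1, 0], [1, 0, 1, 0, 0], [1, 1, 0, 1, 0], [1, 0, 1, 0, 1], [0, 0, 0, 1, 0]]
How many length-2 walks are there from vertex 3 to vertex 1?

The number of length-2 walks from vertex 3 to vertex 1 is entry (3,1) of Q², where Q is the adjacency matrix.
Q² = [[3, 1, 2, 1, 1], [1, 2, 1, 2, 0], [2, 1, 3, 1, 1], [1, 2, 1, 3, 0], [1, 0, 1, 0, 1]]

2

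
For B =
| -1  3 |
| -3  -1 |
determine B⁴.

B² = [[-8, -6], [6, -8]]
B³ = [[26, -18], [18, 26]]
B⁴ = [[28, 96], [-96, 28]]

[[28, 96], [-96, 28]]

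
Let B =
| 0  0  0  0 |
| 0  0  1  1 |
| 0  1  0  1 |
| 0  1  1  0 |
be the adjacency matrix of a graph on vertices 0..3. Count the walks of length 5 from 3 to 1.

The number of length-5 walks from vertex 3 to vertex 1 is entry (3,1) of B⁵, where B is the adjacency matrix.
B² = [[0, 0, 0, 0], [0, 2, 1, 1], [0, 1, 2, 1], [0, 1, 1, 2]]
B³ = [[0, 0, 0, 0], [0, 2, 3, 3], [0, 3, 2, 3], [0, 3, 3, 2]]
B⁴ = [[0, 0, 0, 0], [0, 6, 5, 5], [0, 5, 6, 5], [0, 5, 5, 6]]
B⁵ = [[0, 0, 0, 0], [0, 10, 11, 11], [0, 11, 10, 11], [0, 11, 11, 10]]

11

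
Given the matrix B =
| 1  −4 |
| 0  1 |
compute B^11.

[[1, −44], [0, 1]]

B = I + N where N = [[0, −4], [0, 0]] is strictly upper-triangular, so N^2 = 0.
(I + N)^11 = I + 11·N = [[1, −44], [0, 1]].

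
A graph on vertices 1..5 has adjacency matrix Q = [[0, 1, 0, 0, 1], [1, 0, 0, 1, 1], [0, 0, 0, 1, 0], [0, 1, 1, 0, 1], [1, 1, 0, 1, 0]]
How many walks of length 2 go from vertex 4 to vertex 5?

The number of length-2 walks from vertex 4 to vertex 5 is entry (4,5) of Q², where Q is the adjacency matrix.
Q² = [[2, 1, 0, 2, 1], [1, 3, 1, 1, 2], [0, 1, 1, 0, 1], [2, 1, 0, 3, 1], [1, 2, 1, 1, 3]]

1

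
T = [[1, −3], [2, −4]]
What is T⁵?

[[61, −93], [62, −94]]

tr T = −3 and det T = 2, so the characteristic polynomial is λ² − (−3)λ + (2) with roots −2 and −1.
Eigenvectors give P = [[1, 3], [1, 2]] with P⁻¹ = [[−2, 3], [1, −1]], and T = P·diag(−2, −1)·P⁻¹.
Then T⁵ = P·diag(−32, −1)·P⁻¹ = [[−32, −3], [−32, −2]] · [[−2, 3], [1, −1]] = [[61, −93], [62, −94]].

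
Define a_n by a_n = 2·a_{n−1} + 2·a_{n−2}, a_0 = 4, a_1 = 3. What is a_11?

108320

With companion matrix M = [[2, 2], [1, 0]], [a_n, a_{n−1}]ᵀ = M·[a_{n−1}, a_{n−2}]ᵀ, so [a_11, a_10]ᵀ = M¹⁰·[a_1, a_0]ᵀ.
M¹⁰ = [[18272, 13376], [6688, 4896]], giving [a_11, a_10]ᵀ = [[108320], [39648]].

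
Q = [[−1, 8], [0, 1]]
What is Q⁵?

[[−1, 8], [0, 1]]

Q² = I (check: tr Q = 0 and det Q = −1), so Q⁵ = Q since 5 is odd.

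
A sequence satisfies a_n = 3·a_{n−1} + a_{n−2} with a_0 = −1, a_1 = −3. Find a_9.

With companion matrix M = [[3, 1], [1, 0]], [a_n, a_{n−1}]ᵀ = M·[a_{n−1}, a_{n−2}]ᵀ, so [a_9, a_8]ᵀ = M⁸·[a_1, a_0]ᵀ.
M⁸ = [[12970, 3927], [3927, 1189]], giving [a_9, a_8]ᵀ = [[−42837], [−12970]].

−42837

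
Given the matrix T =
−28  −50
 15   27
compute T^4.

tr T = −1 and det T = −6, so the characteristic polynomial is λ² − (−1)λ + (−6) with roots 2 and −3.
Eigenvectors give P = [[−5, −2], [3, 1]] with P⁻¹ = [[1, 2], [−3, −5]], and T = P·diag(2, −3)·P⁻¹.
Then T^4 = P·diag(16, 81)·P⁻¹ = [[−80, −162], [48, 81]] · [[1, 2], [−3, −5]] = [[406, 650], [−195, −309]].

[[406, 650], [−195, −309]]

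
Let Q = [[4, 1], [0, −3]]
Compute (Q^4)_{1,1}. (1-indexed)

256

Q^2 = [[16, 1], [0, 9]]
Q^3 = [[64, 13], [0, −27]]
Q^4 = [[256, 25], [0, 81]]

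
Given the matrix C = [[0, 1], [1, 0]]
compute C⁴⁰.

[[1, 0], [0, 1]]

C² = I (check: tr C = 0 and det C = −1), so C⁴⁰ = I since 40 is even.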